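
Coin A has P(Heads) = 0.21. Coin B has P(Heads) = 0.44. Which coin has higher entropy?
B

For binary distributions, entropy is maximized at p=0.5 and decreases as p moves toward 0 or 1.

H(A) = H(0.21) = 0.7415 bits
H(B) = H(0.44) = 0.9896 bits

Distribution B (p=0.44) is closer to uniform (p=0.5), so it has higher entropy.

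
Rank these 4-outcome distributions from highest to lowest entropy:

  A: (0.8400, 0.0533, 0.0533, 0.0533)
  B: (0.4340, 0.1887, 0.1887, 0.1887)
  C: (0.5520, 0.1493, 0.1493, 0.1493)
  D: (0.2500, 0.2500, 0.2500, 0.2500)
D > B > C > A

Key insight: Entropy is maximized by uniform distributions and minimized by concentrated distributions.

Entropies:
  H(A) = 0.8879 bits
  H(B) = 1.8845 bits
  H(C) = 1.7022 bits
  H(D) = 2.0000 bits

Ranking: D > B > C > A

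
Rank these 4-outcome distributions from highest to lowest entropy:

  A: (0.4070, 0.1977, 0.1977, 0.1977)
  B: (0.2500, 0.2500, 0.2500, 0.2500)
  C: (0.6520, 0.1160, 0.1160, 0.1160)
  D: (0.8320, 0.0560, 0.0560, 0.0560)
B > A > C > D

Key insight: Entropy is maximized by uniform distributions and minimized by concentrated distributions.

Entropies:
  H(A) = 1.9148 bits
  H(B) = 2.0000 bits
  H(C) = 1.4838 bits
  H(D) = 0.9194 bits

Ranking: B > A > C > D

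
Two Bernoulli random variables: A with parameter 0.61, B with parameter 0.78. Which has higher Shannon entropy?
A

For binary distributions, entropy is maximized at p=0.5 and decreases as p moves toward 0 or 1.

H(A) = H(0.61) = 0.9648 bits
H(B) = H(0.78) = 0.7602 bits

Distribution A (p=0.61) is closer to uniform (p=0.5), so it has higher entropy.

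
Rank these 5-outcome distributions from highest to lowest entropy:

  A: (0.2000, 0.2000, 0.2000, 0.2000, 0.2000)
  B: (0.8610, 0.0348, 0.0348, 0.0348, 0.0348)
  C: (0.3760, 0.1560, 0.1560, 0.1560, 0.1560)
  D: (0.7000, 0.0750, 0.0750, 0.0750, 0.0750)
A > C > D > B

Key insight: Entropy is maximized by uniform distributions and minimized by concentrated distributions.

Entropies:
  H(A) = 2.3219 bits
  H(B) = 0.8596 bits
  H(C) = 2.2032 bits
  H(D) = 1.4813 bits

Ranking: A > C > D > B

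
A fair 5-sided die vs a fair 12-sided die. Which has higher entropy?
12-sided die

Both are uniform distributions; for uniform over n outcomes, H = log₂(n). H(5-sided) = log₂(5) = 2.322 bits and H(12-sided) = log₂(12) = 3.585 bits. More outcomes in a uniform distribution means higher entropy.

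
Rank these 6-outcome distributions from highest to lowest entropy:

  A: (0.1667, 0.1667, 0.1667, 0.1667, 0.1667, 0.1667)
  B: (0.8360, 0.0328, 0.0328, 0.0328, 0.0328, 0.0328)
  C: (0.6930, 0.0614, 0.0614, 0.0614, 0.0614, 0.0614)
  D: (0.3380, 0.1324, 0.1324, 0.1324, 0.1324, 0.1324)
A > D > C > B

Key insight: Entropy is maximized by uniform distributions and minimized by concentrated distributions.

Entropies:
  H(A) = 2.5850 bits
  H(B) = 1.0246 bits
  H(C) = 1.6025 bits
  H(D) = 2.4600 bits

Ranking: A > D > C > B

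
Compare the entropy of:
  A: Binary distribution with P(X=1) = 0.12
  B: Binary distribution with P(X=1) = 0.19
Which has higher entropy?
B

For binary distributions, entropy is maximized at p=0.5 and decreases as p moves toward 0 or 1.

H(A) = H(0.12) = 0.5294 bits
H(B) = H(0.19) = 0.7015 bits

Distribution B (p=0.19) is closer to uniform (p=0.5), so it has higher entropy.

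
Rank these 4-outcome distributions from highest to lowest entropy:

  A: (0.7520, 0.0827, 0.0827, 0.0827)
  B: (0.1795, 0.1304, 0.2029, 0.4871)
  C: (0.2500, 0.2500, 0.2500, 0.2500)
C > B > A

Key insight: Entropy is maximized by uniform distributions and minimized by concentrated distributions.

- Uniform distributions have maximum entropy log₂(4) = 2.0000 bits
- The more "peaked" or concentrated a distribution, the lower its entropy

Entropies:
  H(A) = 1.2012 bits
  H(B) = 1.8005 bits
  H(C) = 2.0000 bits

Ranking: C > B > A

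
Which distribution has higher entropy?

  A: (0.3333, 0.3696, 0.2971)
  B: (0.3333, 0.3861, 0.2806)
A

Both distributions are close to uniform, making this a harder comparison.

H(A) = 1.5793 bits
H(B) = 1.5729 bits

The distribution closer to uniform has higher entropy.
Answer: A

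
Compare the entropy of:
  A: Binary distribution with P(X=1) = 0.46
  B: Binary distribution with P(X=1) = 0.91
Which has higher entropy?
A

For binary distributions, entropy is maximized at p=0.5 and decreases as p moves toward 0 or 1.

H(A) = H(0.46) = 0.9954 bits
H(B) = H(0.91) = 0.4365 bits

Distribution A (p=0.46) is closer to uniform (p=0.5), so it has higher entropy.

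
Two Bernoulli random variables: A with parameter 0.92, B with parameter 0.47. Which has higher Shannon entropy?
B

For binary distributions, entropy is maximized at p=0.5 and decreases as p moves toward 0 or 1.

H(A) = H(0.92) = 0.4022 bits
H(B) = H(0.47) = 0.9974 bits

Distribution B (p=0.47) is closer to uniform (p=0.5), so it has higher entropy.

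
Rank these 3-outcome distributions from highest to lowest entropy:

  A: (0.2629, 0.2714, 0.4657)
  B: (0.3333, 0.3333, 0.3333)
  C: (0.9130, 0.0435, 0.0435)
B > A > C

Key insight: Entropy is maximized by uniform distributions and minimized by concentrated distributions.

- Uniform distributions have maximum entropy log₂(3) = 1.5850 bits
- The more "peaked" or concentrated a distribution, the lower its entropy

Entropies:
  H(A) = 1.5308 bits
  H(B) = 1.5850 bits
  H(C) = 0.5134 bits

Ranking: B > A > C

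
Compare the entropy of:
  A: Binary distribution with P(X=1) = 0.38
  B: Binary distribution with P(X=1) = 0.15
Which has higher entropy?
A

For binary distributions, entropy is maximized at p=0.5 and decreases as p moves toward 0 or 1.

H(A) = H(0.38) = 0.9580 bits
H(B) = H(0.15) = 0.6098 bits

Distribution A (p=0.38) is closer to uniform (p=0.5), so it has higher entropy.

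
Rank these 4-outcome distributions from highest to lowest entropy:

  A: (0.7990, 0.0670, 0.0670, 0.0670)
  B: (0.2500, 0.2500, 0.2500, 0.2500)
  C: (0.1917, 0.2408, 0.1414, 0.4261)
B > C > A

Key insight: Entropy is maximized by uniform distributions and minimized by concentrated distributions.

- Uniform distributions have maximum entropy log₂(4) = 2.0000 bits
- The more "peaked" or concentrated a distribution, the lower its entropy

Entropies:
  H(A) = 1.0425 bits
  H(B) = 2.0000 bits
  H(C) = 1.8750 bits

Ranking: B > C > A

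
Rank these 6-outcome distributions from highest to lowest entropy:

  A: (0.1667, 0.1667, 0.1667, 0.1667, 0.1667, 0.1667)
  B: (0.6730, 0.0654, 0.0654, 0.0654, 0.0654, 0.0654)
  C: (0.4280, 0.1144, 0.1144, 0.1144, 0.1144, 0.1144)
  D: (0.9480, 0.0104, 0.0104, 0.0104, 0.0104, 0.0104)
A > C > B > D

Key insight: Entropy is maximized by uniform distributions and minimized by concentrated distributions.

Entropies:
  H(A) = 2.5850 bits
  H(B) = 1.6711 bits
  H(C) = 2.3131 bits
  H(D) = 0.4156 bits

Ranking: A > C > B > D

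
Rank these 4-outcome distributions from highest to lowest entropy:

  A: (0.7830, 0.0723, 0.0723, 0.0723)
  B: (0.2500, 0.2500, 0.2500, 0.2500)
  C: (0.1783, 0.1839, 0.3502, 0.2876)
B > C > A

Key insight: Entropy is maximized by uniform distributions and minimized by concentrated distributions.

- Uniform distributions have maximum entropy log₂(4) = 2.0000 bits
- The more "peaked" or concentrated a distribution, the lower its entropy

Entropies:
  H(A) = 1.0986 bits
  H(B) = 2.0000 bits
  H(C) = 1.9400 bits

Ranking: B > C > A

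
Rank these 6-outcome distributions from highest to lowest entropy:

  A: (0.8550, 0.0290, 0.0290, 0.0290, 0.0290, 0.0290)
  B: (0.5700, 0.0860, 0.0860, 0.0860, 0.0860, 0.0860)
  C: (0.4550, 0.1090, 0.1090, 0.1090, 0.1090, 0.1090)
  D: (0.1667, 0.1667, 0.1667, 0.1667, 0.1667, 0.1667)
D > C > B > A

Key insight: Entropy is maximized by uniform distributions and minimized by concentrated distributions.

Entropies:
  H(A) = 0.9339 bits
  H(B) = 1.9842 bits
  H(C) = 2.2596 bits
  H(D) = 2.5850 bits

Ranking: D > C > B > A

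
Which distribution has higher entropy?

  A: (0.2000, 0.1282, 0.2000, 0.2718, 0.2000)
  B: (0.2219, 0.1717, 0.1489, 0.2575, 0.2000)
B

Both distributions are close to uniform, making this a harder comparison.

H(A) = 2.2839 bits
H(B) = 2.2960 bits

The distribution closer to uniform has higher entropy.
Answer: B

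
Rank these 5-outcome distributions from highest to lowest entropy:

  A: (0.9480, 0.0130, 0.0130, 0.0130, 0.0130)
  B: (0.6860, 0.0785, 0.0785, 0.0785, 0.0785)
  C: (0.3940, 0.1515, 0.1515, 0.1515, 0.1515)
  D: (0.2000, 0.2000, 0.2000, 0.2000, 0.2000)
D > C > B > A

Key insight: Entropy is maximized by uniform distributions and minimized by concentrated distributions.

Entropies:
  H(A) = 0.3988 bits
  H(B) = 1.5257 bits
  H(C) = 2.1793 bits
  H(D) = 2.3219 bits

Ranking: D > C > B > A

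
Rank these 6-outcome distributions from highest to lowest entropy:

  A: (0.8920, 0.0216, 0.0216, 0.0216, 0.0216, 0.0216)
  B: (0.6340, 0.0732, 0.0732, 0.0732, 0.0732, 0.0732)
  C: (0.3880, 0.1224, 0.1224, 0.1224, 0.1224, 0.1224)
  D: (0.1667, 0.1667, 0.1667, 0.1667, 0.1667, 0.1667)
D > C > B > A

Key insight: Entropy is maximized by uniform distributions and minimized by concentrated distributions.

Entropies:
  H(A) = 0.7446 bits
  H(B) = 1.7974 bits
  H(C) = 2.3845 bits
  H(D) = 2.5850 bits

Ranking: D > C > B > A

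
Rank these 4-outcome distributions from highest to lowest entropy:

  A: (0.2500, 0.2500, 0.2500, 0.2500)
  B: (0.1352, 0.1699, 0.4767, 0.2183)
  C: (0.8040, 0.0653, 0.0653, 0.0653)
A > B > C

Key insight: Entropy is maximized by uniform distributions and minimized by concentrated distributions.

- Uniform distributions have maximum entropy log₂(4) = 2.0000 bits
- The more "peaked" or concentrated a distribution, the lower its entropy

Entropies:
  H(A) = 2.0000 bits
  H(B) = 1.8135 bits
  H(C) = 1.0245 bits

Ranking: A > B > C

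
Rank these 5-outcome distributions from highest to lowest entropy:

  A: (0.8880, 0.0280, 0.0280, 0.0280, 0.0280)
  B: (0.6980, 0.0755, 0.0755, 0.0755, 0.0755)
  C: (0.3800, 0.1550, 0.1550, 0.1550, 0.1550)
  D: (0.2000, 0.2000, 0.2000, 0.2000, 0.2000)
D > C > B > A

Key insight: Entropy is maximized by uniform distributions and minimized by concentrated distributions.

Entropies:
  H(A) = 0.7299 bits
  H(B) = 1.4877 bits
  H(C) = 2.1980 bits
  H(D) = 2.3219 bits

Ranking: D > C > B > A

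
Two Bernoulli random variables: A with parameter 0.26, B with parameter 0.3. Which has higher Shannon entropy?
B

For binary distributions, entropy is maximized at p=0.5 and decreases as p moves toward 0 or 1.

H(A) = H(0.26) = 0.8267 bits
H(B) = H(0.3) = 0.8813 bits

Distribution B (p=0.3) is closer to uniform (p=0.5), so it has higher entropy.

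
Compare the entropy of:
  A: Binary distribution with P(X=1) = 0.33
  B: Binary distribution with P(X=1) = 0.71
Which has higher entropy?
A

For binary distributions, entropy is maximized at p=0.5 and decreases as p moves toward 0 or 1.

H(A) = H(0.33) = 0.9149 bits
H(B) = H(0.71) = 0.8687 bits

Distribution A (p=0.33) is closer to uniform (p=0.5), so it has higher entropy.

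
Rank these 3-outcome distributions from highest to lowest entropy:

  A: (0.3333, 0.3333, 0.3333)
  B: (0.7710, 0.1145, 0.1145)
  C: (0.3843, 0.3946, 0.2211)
A > C > B

Key insight: Entropy is maximized by uniform distributions and minimized by concentrated distributions.

- Uniform distributions have maximum entropy log₂(3) = 1.5850 bits
- The more "peaked" or concentrated a distribution, the lower its entropy

Entropies:
  H(A) = 1.5850 bits
  H(B) = 1.0053 bits
  H(C) = 1.5409 bits

Ranking: A > C > B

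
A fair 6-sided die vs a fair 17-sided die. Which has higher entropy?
17-sided die

Both are uniform distributions; for uniform over n outcomes, H = log₂(n). H(6-sided) = log₂(6) = 2.585 bits and H(17-sided) = log₂(17) = 4.087 bits. More outcomes in a uniform distribution means higher entropy.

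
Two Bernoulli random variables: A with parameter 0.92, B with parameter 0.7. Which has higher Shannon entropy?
B

For binary distributions, entropy is maximized at p=0.5 and decreases as p moves toward 0 or 1.

H(A) = H(0.92) = 0.4022 bits
H(B) = H(0.7) = 0.8813 bits

Distribution B (p=0.7) is closer to uniform (p=0.5), so it has higher entropy.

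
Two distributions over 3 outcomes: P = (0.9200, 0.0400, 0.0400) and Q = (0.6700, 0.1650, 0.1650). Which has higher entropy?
Q

P is highly concentrated on one outcome (92%), making it nearly deterministic. Q spreads its mass more evenly (max 67%). The more spread-out distribution has higher entropy: H(P) ≈ 0.482 bits, H(Q) ≈ 1.245 bits.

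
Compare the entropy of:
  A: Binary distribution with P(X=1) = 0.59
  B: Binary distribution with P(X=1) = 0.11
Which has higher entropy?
A

For binary distributions, entropy is maximized at p=0.5 and decreases as p moves toward 0 or 1.

H(A) = H(0.59) = 0.9765 bits
H(B) = H(0.11) = 0.4999 bits

Distribution A (p=0.59) is closer to uniform (p=0.5), so it has higher entropy.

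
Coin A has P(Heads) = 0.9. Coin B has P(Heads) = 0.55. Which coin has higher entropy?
B

For binary distributions, entropy is maximized at p=0.5 and decreases as p moves toward 0 or 1.

H(A) = H(0.9) = 0.4690 bits
H(B) = H(0.55) = 0.9928 bits

Distribution B (p=0.55) is closer to uniform (p=0.5), so it has higher entropy.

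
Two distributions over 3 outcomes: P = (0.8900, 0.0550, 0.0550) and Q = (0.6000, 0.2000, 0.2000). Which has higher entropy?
Q

P is highly concentrated on one outcome (89%), making it nearly deterministic. Q spreads its mass more evenly (max 60%). The more spread-out distribution has higher entropy: H(P) ≈ 0.610 bits, H(Q) ≈ 1.371 bits.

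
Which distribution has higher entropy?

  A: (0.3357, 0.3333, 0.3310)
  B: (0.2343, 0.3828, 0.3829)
A

Both distributions are close to uniform, making this a harder comparison.

H(A) = 1.5849 bits
H(B) = 1.5512 bits

The distribution closer to uniform has higher entropy.
Answer: A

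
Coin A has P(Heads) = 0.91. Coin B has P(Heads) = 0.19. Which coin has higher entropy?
B

For binary distributions, entropy is maximized at p=0.5 and decreases as p moves toward 0 or 1.

H(A) = H(0.91) = 0.4365 bits
H(B) = H(0.19) = 0.7015 bits

Distribution B (p=0.19) is closer to uniform (p=0.5), so it has higher entropy.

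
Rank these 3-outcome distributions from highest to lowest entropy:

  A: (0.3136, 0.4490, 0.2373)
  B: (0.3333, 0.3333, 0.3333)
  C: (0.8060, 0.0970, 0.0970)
B > A > C

Key insight: Entropy is maximized by uniform distributions and minimized by concentrated distributions.

- Uniform distributions have maximum entropy log₂(3) = 1.5850 bits
- The more "peaked" or concentrated a distribution, the lower its entropy

Entropies:
  H(A) = 1.5358 bits
  H(B) = 1.5850 bits
  H(C) = 0.9038 bits

Ranking: B > A > C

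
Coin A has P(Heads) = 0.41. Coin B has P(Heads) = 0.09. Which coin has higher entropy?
A

For binary distributions, entropy is maximized at p=0.5 and decreases as p moves toward 0 or 1.

H(A) = H(0.41) = 0.9765 bits
H(B) = H(0.09) = 0.4365 bits

Distribution A (p=0.41) is closer to uniform (p=0.5), so it has higher entropy.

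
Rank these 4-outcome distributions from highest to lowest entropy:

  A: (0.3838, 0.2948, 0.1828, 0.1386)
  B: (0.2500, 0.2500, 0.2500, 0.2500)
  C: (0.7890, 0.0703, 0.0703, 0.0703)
B > A > C

Key insight: Entropy is maximized by uniform distributions and minimized by concentrated distributions.

- Uniform distributions have maximum entropy log₂(4) = 2.0000 bits
- The more "peaked" or concentrated a distribution, the lower its entropy

Entropies:
  H(A) = 1.8930 bits
  H(B) = 2.0000 bits
  H(C) = 1.0778 bits

Ranking: B > A > C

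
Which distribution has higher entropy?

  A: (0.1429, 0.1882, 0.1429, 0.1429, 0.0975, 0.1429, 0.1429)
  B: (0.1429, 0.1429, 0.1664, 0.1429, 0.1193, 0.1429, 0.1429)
B

Both distributions are close to uniform, making this a harder comparison.

H(A) = 2.7862 bits
H(B) = 2.8017 bits

The distribution closer to uniform has higher entropy.
Answer: B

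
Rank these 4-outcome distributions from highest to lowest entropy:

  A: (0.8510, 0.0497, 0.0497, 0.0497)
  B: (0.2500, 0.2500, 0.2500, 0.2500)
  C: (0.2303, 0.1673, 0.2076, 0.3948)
B > C > A

Key insight: Entropy is maximized by uniform distributions and minimized by concentrated distributions.

- Uniform distributions have maximum entropy log₂(4) = 2.0000 bits
- The more "peaked" or concentrated a distribution, the lower its entropy

Entropies:
  H(A) = 0.8435 bits
  H(B) = 2.0000 bits
  H(C) = 1.9196 bits

Ranking: B > C > A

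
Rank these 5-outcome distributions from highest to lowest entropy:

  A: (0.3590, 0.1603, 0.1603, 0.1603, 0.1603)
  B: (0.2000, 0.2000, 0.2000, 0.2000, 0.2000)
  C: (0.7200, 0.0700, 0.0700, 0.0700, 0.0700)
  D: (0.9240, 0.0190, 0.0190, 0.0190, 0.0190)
B > A > C > D

Key insight: Entropy is maximized by uniform distributions and minimized by concentrated distributions.

Entropies:
  H(A) = 2.2238 bits
  H(B) = 2.3219 bits
  H(C) = 1.4155 bits
  H(D) = 0.5399 bits

Ranking: B > A > C > D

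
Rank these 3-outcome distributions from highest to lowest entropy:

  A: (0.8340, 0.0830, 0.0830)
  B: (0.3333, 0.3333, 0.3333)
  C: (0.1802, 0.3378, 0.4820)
B > C > A

Key insight: Entropy is maximized by uniform distributions and minimized by concentrated distributions.

- Uniform distributions have maximum entropy log₂(3) = 1.5850 bits
- The more "peaked" or concentrated a distribution, the lower its entropy

Entropies:
  H(A) = 0.8145 bits
  H(B) = 1.5850 bits
  H(C) = 1.4819 bits

Ranking: B > C > A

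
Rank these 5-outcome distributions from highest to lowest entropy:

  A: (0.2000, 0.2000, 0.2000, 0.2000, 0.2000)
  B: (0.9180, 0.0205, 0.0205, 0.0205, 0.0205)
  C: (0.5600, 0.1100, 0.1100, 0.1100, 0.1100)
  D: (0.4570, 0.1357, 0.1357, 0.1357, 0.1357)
A > D > C > B

Key insight: Entropy is maximized by uniform distributions and minimized by concentrated distributions.

Entropies:
  H(A) = 2.3219 bits
  H(B) = 0.5732 bits
  H(C) = 1.8696 bits
  H(D) = 2.0807 bits

Ranking: A > D > C > B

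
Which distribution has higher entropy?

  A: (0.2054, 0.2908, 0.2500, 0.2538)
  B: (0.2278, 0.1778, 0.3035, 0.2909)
A

Both distributions are close to uniform, making this a harder comparison.

H(A) = 1.9893 bits
H(B) = 1.9695 bits

The distribution closer to uniform has higher entropy.
Answer: A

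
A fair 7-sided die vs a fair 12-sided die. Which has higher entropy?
12-sided die

Both are uniform distributions; for uniform over n outcomes, H = log₂(n). H(7-sided) = log₂(7) = 2.807 bits and H(12-sided) = log₂(12) = 3.585 bits. More outcomes in a uniform distribution means higher entropy.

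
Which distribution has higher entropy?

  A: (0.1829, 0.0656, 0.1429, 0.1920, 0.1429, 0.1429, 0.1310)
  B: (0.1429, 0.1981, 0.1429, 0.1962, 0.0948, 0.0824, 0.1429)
A

Both distributions are close to uniform, making this a harder comparison.

H(A) = 2.7504 bits
H(B) = 2.7457 bits

The distribution closer to uniform has higher entropy.
Answer: A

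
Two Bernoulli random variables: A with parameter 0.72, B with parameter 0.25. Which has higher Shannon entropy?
A

For binary distributions, entropy is maximized at p=0.5 and decreases as p moves toward 0 or 1.

H(A) = H(0.72) = 0.8555 bits
H(B) = H(0.25) = 0.8113 bits

Distribution A (p=0.72) is closer to uniform (p=0.5), so it has higher entropy.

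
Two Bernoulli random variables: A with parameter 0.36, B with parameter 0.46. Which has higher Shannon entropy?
B

For binary distributions, entropy is maximized at p=0.5 and decreases as p moves toward 0 or 1.

H(A) = H(0.36) = 0.9427 bits
H(B) = H(0.46) = 0.9954 bits

Distribution B (p=0.46) is closer to uniform (p=0.5), so it has higher entropy.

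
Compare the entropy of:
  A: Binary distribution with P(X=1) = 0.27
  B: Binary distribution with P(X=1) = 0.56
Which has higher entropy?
B

For binary distributions, entropy is maximized at p=0.5 and decreases as p moves toward 0 or 1.

H(A) = H(0.27) = 0.8415 bits
H(B) = H(0.56) = 0.9896 bits

Distribution B (p=0.56) is closer to uniform (p=0.5), so it has higher entropy.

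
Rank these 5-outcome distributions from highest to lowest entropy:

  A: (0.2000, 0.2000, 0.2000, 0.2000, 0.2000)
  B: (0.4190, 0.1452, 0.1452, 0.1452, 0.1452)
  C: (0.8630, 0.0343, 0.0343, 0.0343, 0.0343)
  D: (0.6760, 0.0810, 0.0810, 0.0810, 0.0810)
A > B > D > C

Key insight: Entropy is maximized by uniform distributions and minimized by concentrated distributions.

Entropies:
  H(A) = 2.3219 bits
  H(B) = 2.1430 bits
  H(C) = 0.8503 bits
  H(D) = 1.5567 bits

Ranking: A > B > D > C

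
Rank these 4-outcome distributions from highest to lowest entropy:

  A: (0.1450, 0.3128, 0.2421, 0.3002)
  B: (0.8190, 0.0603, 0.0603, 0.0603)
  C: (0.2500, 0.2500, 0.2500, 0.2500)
C > A > B

Key insight: Entropy is maximized by uniform distributions and minimized by concentrated distributions.

- Uniform distributions have maximum entropy log₂(4) = 2.0000 bits
- The more "peaked" or concentrated a distribution, the lower its entropy

Entropies:
  H(A) = 1.9449 bits
  H(B) = 0.9691 bits
  H(C) = 2.0000 bits

Ranking: C > A > B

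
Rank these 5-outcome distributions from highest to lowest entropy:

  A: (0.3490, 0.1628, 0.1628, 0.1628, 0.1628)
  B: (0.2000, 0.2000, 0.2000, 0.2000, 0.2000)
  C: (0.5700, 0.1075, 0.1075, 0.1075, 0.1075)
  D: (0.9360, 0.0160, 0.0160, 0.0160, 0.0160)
B > A > C > D

Key insight: Entropy is maximized by uniform distributions and minimized by concentrated distributions.

Entropies:
  H(A) = 2.2352 bits
  H(B) = 2.3219 bits
  H(C) = 1.8458 bits
  H(D) = 0.4711 bits

Ranking: B > A > C > D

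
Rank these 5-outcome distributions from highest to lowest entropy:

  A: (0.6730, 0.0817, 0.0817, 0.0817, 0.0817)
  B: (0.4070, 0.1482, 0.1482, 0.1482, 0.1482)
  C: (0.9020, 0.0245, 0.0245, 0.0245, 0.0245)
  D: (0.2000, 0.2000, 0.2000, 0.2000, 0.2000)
D > B > A > C

Key insight: Entropy is maximized by uniform distributions and minimized by concentrated distributions.

Entropies:
  H(A) = 1.5658 bits
  H(B) = 2.1609 bits
  H(C) = 0.6586 bits
  H(D) = 2.3219 bits

Ranking: D > B > A > C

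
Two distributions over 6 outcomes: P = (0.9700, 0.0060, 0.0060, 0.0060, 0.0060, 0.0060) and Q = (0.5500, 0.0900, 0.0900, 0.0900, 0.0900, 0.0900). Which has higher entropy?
Q

P is highly concentrated on one outcome (97%), making it nearly deterministic. Q spreads its mass more evenly (max 55%). The more spread-out distribution has higher entropy: H(P) ≈ 0.264 bits, H(Q) ≈ 2.038 bits.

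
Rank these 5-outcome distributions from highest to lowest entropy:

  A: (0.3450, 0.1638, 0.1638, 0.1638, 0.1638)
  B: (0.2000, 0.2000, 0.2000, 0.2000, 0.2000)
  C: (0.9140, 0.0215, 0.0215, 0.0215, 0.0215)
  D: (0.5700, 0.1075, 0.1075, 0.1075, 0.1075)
B > A > D > C

Key insight: Entropy is maximized by uniform distributions and minimized by concentrated distributions.

Entropies:
  H(A) = 2.2395 bits
  H(B) = 2.3219 bits
  H(C) = 0.5950 bits
  H(D) = 1.8458 bits

Ranking: B > A > D > C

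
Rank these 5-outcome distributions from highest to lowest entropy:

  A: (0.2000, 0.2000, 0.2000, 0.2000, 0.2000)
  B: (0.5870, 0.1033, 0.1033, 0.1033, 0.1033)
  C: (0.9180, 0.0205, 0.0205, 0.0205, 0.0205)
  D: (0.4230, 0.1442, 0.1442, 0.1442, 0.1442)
A > D > B > C

Key insight: Entropy is maximized by uniform distributions and minimized by concentrated distributions.

Entropies:
  H(A) = 2.3219 bits
  H(B) = 1.8040 bits
  H(C) = 0.5732 bits
  H(D) = 2.1368 bits

Ranking: A > D > B > C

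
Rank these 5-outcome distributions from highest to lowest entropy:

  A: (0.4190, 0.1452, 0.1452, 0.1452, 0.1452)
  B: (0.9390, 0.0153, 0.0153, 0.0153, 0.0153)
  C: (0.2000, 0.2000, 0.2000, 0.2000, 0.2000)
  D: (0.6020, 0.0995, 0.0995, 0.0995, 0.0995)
C > A > D > B

Key insight: Entropy is maximized by uniform distributions and minimized by concentrated distributions.

Entropies:
  H(A) = 2.1430 bits
  H(B) = 0.4534 bits
  H(C) = 2.3219 bits
  H(D) = 1.7658 bits

Ranking: C > A > D > B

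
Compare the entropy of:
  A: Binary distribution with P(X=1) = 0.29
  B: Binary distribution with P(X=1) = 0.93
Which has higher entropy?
A

For binary distributions, entropy is maximized at p=0.5 and decreases as p moves toward 0 or 1.

H(A) = H(0.29) = 0.8687 bits
H(B) = H(0.93) = 0.3659 bits

Distribution A (p=0.29) is closer to uniform (p=0.5), so it has higher entropy.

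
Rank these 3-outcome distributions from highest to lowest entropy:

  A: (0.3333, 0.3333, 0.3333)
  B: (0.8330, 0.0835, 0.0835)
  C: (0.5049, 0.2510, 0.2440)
A > C > B

Key insight: Entropy is maximized by uniform distributions and minimized by concentrated distributions.

- Uniform distributions have maximum entropy log₂(3) = 1.5850 bits
- The more "peaked" or concentrated a distribution, the lower its entropy

Entropies:
  H(A) = 1.5850 bits
  H(B) = 0.8178 bits
  H(C) = 1.4949 bits

Ranking: A > C > B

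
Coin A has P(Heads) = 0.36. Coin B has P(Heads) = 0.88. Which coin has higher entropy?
A

For binary distributions, entropy is maximized at p=0.5 and decreases as p moves toward 0 or 1.

H(A) = H(0.36) = 0.9427 bits
H(B) = H(0.88) = 0.5294 bits

Distribution A (p=0.36) is closer to uniform (p=0.5), so it has higher entropy.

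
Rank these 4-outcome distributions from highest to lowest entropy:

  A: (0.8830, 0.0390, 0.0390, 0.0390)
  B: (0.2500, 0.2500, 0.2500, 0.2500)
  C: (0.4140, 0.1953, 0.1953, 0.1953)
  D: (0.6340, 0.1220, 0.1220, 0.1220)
B > C > D > A

Key insight: Entropy is maximized by uniform distributions and minimized by concentrated distributions.

Entropies:
  H(A) = 0.7061 bits
  H(B) = 2.0000 bits
  H(C) = 1.9073 bits
  H(D) = 1.5276 bits

Ranking: B > C > D > A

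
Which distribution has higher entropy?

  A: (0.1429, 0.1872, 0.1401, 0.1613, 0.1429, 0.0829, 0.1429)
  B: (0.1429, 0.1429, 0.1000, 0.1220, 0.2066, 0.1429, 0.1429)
B

Both distributions are close to uniform, making this a harder comparison.

H(A) = 2.7752 bits
H(B) = 2.7766 bits

The distribution closer to uniform has higher entropy.
Answer: B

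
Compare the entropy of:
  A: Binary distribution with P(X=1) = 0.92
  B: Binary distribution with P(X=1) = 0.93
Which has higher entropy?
A

For binary distributions, entropy is maximized at p=0.5 and decreases as p moves toward 0 or 1.

H(A) = H(0.92) = 0.4022 bits
H(B) = H(0.93) = 0.3659 bits

Distribution A (p=0.92) is closer to uniform (p=0.5), so it has higher entropy.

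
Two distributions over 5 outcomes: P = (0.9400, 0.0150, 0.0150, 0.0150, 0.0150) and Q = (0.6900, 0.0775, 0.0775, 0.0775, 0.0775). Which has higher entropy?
Q

P is highly concentrated on one outcome (94%), making it nearly deterministic. Q spreads its mass more evenly (max 69%). The more spread-out distribution has higher entropy: H(P) ≈ 0.447 bits, H(Q) ≈ 1.513 bits.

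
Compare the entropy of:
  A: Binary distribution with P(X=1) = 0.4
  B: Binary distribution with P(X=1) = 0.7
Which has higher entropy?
A

For binary distributions, entropy is maximized at p=0.5 and decreases as p moves toward 0 or 1.

H(A) = H(0.4) = 0.9710 bits
H(B) = H(0.7) = 0.8813 bits

Distribution A (p=0.4) is closer to uniform (p=0.5), so it has higher entropy.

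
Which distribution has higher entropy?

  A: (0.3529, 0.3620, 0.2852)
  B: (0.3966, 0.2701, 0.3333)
A

Both distributions are close to uniform, making this a harder comparison.

H(A) = 1.5771 bits
H(B) = 1.5676 bits

The distribution closer to uniform has higher entropy.
Answer: A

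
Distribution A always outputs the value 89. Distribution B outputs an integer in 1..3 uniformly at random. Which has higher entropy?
B

A is deterministic, so H(A) = 0. B is uniform over 3 outcomes, so H(B) = log₂(3) = 1.585 bits. Any distribution with genuine randomness has higher entropy than a deterministic one.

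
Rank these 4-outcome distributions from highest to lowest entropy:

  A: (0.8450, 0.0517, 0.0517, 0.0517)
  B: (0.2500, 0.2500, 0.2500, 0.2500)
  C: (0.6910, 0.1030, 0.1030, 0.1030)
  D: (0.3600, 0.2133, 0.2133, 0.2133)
B > D > C > A

Key insight: Entropy is maximized by uniform distributions and minimized by concentrated distributions.

Entropies:
  H(A) = 0.8679 bits
  H(B) = 2.0000 bits
  H(C) = 1.3818 bits
  H(D) = 1.9571 bits

Ranking: B > D > C > A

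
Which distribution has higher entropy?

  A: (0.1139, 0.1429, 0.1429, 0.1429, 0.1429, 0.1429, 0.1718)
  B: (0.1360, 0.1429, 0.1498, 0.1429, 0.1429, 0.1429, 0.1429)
B

Both distributions are close to uniform, making this a harder comparison.

H(A) = 2.7988 bits
H(B) = 2.8069 bits

The distribution closer to uniform has higher entropy.
Answer: B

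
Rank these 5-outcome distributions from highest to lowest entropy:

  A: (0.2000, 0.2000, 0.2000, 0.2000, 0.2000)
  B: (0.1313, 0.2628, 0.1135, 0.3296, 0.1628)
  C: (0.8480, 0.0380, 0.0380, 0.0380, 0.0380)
A > B > C

Key insight: Entropy is maximized by uniform distributions and minimized by concentrated distributions.

- Uniform distributions have maximum entropy log₂(5) = 2.3219 bits
- The more "peaked" or concentrated a distribution, the lower its entropy

Entropies:
  H(A) = 2.3219 bits
  H(B) = 2.2016 bits
  H(C) = 0.9188 bits

Ranking: A > B > C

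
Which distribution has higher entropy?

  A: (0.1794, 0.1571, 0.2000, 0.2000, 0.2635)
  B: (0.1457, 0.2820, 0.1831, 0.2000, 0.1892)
A

Both distributions are close to uniform, making this a harder comparison.

H(A) = 2.3000 bits
H(B) = 2.2872 bits

The distribution closer to uniform has higher entropy.
Answer: A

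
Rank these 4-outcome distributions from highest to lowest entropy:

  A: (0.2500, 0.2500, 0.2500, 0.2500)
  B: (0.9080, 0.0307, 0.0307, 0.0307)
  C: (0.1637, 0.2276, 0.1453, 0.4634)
A > C > B

Key insight: Entropy is maximized by uniform distributions and minimized by concentrated distributions.

- Uniform distributions have maximum entropy log₂(4) = 2.0000 bits
- The more "peaked" or concentrated a distribution, the lower its entropy

Entropies:
  H(A) = 2.0000 bits
  H(B) = 0.5889 bits
  H(C) = 1.8319 bits

Ranking: A > C > B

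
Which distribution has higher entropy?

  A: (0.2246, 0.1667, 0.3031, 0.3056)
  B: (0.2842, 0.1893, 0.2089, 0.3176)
B

Both distributions are close to uniform, making this a harder comparison.

H(A) = 1.9594 bits
H(B) = 1.9679 bits

The distribution closer to uniform has higher entropy.
Answer: B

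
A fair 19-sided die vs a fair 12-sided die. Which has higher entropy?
19-sided die

Both are uniform distributions; for uniform over n outcomes, H = log₂(n). H(19-sided) = log₂(19) = 4.248 bits and H(12-sided) = log₂(12) = 3.585 bits. More outcomes in a uniform distribution means higher entropy.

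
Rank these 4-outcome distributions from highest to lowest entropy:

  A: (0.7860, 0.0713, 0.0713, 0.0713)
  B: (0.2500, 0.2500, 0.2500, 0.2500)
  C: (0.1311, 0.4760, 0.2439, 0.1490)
B > C > A

Key insight: Entropy is maximized by uniform distributions and minimized by concentrated distributions.

- Uniform distributions have maximum entropy log₂(4) = 2.0000 bits
- The more "peaked" or concentrated a distribution, the lower its entropy

Entropies:
  H(A) = 1.0882 bits
  H(B) = 2.0000 bits
  H(C) = 1.7999 bits

Ranking: B > C > A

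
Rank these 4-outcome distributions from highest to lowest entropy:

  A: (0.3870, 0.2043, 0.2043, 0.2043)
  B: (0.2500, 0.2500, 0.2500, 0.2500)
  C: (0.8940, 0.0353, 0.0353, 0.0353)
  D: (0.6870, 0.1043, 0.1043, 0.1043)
B > A > D > C

Key insight: Entropy is maximized by uniform distributions and minimized by concentrated distributions.

Entropies:
  H(A) = 1.9344 bits
  H(B) = 2.0000 bits
  H(C) = 0.6557 bits
  H(D) = 1.3927 bits

Ranking: B > A > D > C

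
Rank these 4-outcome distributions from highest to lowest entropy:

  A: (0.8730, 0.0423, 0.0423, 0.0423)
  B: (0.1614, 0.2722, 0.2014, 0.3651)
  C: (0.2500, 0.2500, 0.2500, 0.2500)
C > B > A

Key insight: Entropy is maximized by uniform distributions and minimized by concentrated distributions.

- Uniform distributions have maximum entropy log₂(4) = 2.0000 bits
- The more "peaked" or concentrated a distribution, the lower its entropy

Entropies:
  H(A) = 0.7504 bits
  H(B) = 1.9319 bits
  H(C) = 2.0000 bits

Ranking: C > B > A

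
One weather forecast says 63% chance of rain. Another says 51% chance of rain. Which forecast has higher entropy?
51% forecast

Treat each forecast as a Bernoulli distribution. Binary entropy is maximized at p=0.5 and falls off symmetrically toward 0 or 1. The 51% forecast is closer to 50%, so it is more uncertain. H(63%) ≈ 0.951 bits, H(51%) ≈ 1.000 bits.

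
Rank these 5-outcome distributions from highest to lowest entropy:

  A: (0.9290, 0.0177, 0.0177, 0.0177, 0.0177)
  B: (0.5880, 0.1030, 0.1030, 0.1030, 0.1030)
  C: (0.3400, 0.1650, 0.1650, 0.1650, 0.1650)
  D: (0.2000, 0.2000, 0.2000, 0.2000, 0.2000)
D > C > B > A

Key insight: Entropy is maximized by uniform distributions and minimized by concentrated distributions.

Entropies:
  H(A) = 0.5116 bits
  H(B) = 1.8015 bits
  H(C) = 2.2448 bits
  H(D) = 2.3219 bits

Ranking: D > C > B > A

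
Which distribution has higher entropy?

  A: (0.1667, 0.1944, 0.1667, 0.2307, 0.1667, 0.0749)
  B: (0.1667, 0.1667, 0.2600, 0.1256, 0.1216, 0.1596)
B

Both distributions are close to uniform, making this a harder comparison.

H(A) = 2.5200 bits
H(B) = 2.5349 bits

The distribution closer to uniform has higher entropy.
Answer: B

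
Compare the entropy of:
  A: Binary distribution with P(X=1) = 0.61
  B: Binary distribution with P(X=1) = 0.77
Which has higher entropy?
A

For binary distributions, entropy is maximized at p=0.5 and decreases as p moves toward 0 or 1.

H(A) = H(0.61) = 0.9648 bits
H(B) = H(0.77) = 0.7780 bits

Distribution A (p=0.61) is closer to uniform (p=0.5), so it has higher entropy.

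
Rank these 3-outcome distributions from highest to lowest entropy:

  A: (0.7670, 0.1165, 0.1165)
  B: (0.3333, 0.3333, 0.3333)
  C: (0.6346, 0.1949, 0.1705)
B > C > A

Key insight: Entropy is maximized by uniform distributions and minimized by concentrated distributions.

- Uniform distributions have maximum entropy log₂(3) = 1.5850 bits
- The more "peaked" or concentrated a distribution, the lower its entropy

Entropies:
  H(A) = 1.0162 bits
  H(B) = 1.5850 bits
  H(C) = 1.3114 bits

Ranking: B > C > A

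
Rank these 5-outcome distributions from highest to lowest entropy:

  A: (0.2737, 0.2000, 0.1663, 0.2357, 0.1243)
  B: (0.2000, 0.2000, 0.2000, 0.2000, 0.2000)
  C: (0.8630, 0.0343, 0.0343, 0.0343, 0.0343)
B > A > C

Key insight: Entropy is maximized by uniform distributions and minimized by concentrated distributions.

- Uniform distributions have maximum entropy log₂(5) = 2.3219 bits
- The more "peaked" or concentrated a distribution, the lower its entropy

Entropies:
  H(A) = 2.2718 bits
  H(B) = 2.3219 bits
  H(C) = 0.8503 bits

Ranking: B > A > C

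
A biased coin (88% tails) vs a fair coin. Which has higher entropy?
Fair coin

The fair coin is uniform (p=0.5), maximizing binary entropy at 1 bit. The biased coin has H(0.88) ≈ 0.529 bits — its outcome is more predictable, so its entropy is lower.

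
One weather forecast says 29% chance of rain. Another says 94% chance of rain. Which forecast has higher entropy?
29% forecast

Treat each forecast as a Bernoulli distribution. Binary entropy is maximized at p=0.5 and falls off symmetrically toward 0 or 1. The 29% forecast is closer to 50%, so it is more uncertain. H(29%) ≈ 0.869 bits, H(94%) ≈ 0.327 bits.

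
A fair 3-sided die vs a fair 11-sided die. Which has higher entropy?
11-sided die

Both are uniform distributions; for uniform over n outcomes, H = log₂(n). H(3-sided) = log₂(3) = 1.585 bits and H(11-sided) = log₂(11) = 3.459 bits. More outcomes in a uniform distribution means higher entropy.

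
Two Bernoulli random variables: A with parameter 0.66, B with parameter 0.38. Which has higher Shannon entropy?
B

For binary distributions, entropy is maximized at p=0.5 and decreases as p moves toward 0 or 1.

H(A) = H(0.66) = 0.9248 bits
H(B) = H(0.38) = 0.9580 bits

Distribution B (p=0.38) is closer to uniform (p=0.5), so it has higher entropy.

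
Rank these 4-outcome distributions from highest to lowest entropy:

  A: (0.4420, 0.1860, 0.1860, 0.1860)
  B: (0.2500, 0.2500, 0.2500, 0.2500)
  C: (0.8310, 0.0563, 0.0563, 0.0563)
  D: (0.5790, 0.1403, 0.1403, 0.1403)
B > A > D > C

Key insight: Entropy is maximized by uniform distributions and minimized by concentrated distributions.

Entropies:
  H(A) = 1.8747 bits
  H(B) = 2.0000 bits
  H(C) = 0.9233 bits
  H(D) = 1.6492 bits

Ranking: B > A > D > C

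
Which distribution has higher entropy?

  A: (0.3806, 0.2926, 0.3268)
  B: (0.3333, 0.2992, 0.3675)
B

Both distributions are close to uniform, making this a harder comparison.

H(A) = 1.5765 bits
H(B) = 1.5799 bits

The distribution closer to uniform has higher entropy.
Answer: B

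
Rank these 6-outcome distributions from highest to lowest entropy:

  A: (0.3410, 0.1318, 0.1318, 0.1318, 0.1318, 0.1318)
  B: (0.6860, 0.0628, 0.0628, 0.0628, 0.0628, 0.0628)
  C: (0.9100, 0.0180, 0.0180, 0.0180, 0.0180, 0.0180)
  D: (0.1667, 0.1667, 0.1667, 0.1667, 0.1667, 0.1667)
D > A > B > C

Key insight: Entropy is maximized by uniform distributions and minimized by concentrated distributions.

Entropies:
  H(A) = 2.4559 bits
  H(B) = 1.6268 bits
  H(C) = 0.6454 bits
  H(D) = 2.5850 bits

Ranking: D > A > B > C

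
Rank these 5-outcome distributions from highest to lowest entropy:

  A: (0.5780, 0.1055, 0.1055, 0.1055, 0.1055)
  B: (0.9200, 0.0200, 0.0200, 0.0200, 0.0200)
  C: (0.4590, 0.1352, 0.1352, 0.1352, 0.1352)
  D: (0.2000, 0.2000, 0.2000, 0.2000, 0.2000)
D > C > A > B

Key insight: Entropy is maximized by uniform distributions and minimized by concentrated distributions.

Entropies:
  H(A) = 1.8264 bits
  H(B) = 0.5622 bits
  H(C) = 2.0771 bits
  H(D) = 2.3219 bits

Ranking: D > C > A > B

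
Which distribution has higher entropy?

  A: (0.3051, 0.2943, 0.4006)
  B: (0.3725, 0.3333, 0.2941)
B

Both distributions are close to uniform, making this a harder comparison.

H(A) = 1.5706 bits
H(B) = 1.5783 bits

The distribution closer to uniform has higher entropy.
Answer: B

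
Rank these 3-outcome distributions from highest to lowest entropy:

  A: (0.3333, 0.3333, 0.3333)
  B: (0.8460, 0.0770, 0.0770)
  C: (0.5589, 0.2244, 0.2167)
A > C > B

Key insight: Entropy is maximized by uniform distributions and minimized by concentrated distributions.

- Uniform distributions have maximum entropy log₂(3) = 1.5850 bits
- The more "peaked" or concentrated a distribution, the lower its entropy

Entropies:
  H(A) = 1.5850 bits
  H(B) = 0.7738 bits
  H(C) = 1.4310 bits

Ranking: A > C > B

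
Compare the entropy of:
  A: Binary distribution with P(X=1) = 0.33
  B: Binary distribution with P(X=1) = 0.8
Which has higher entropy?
A

For binary distributions, entropy is maximized at p=0.5 and decreases as p moves toward 0 or 1.

H(A) = H(0.33) = 0.9149 bits
H(B) = H(0.8) = 0.7219 bits

Distribution A (p=0.33) is closer to uniform (p=0.5), so it has higher entropy.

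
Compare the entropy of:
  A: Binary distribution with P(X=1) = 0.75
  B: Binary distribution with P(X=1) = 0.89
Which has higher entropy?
A

For binary distributions, entropy is maximized at p=0.5 and decreases as p moves toward 0 or 1.

H(A) = H(0.75) = 0.8113 bits
H(B) = H(0.89) = 0.4999 bits

Distribution A (p=0.75) is closer to uniform (p=0.5), so it has higher entropy.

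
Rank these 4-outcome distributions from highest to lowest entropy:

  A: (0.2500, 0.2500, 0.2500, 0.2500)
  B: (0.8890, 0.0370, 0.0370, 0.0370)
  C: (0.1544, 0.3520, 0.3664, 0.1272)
A > C > B

Key insight: Entropy is maximized by uniform distributions and minimized by concentrated distributions.

- Uniform distributions have maximum entropy log₂(4) = 2.0000 bits
- The more "peaked" or concentrated a distribution, the lower its entropy

Entropies:
  H(A) = 2.0000 bits
  H(B) = 0.6789 bits
  H(C) = 1.8555 bits

Ranking: A > C > B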